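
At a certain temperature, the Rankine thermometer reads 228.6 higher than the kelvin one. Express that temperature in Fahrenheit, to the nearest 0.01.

54.68°F

Let x be the kelvin reading; then the Rankine reading is 1.8·x.
(1.8·x) - x = 228.6  ⇒  (0.8)·x = 228.6  ⇒  x = 285.7500 K.
In Celsius: 285.75 - 273.15 = 12.6000°C.
In Fahrenheit: 12.6000 × 1.8 + 32 = 54.68°F.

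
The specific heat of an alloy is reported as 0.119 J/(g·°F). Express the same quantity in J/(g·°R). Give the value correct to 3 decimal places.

The quantity depends on a temperature interval, so only the ratio of degree sizes applies; the offset between the scales is irrelevant.
A change of 1°R is a change of 1°F, so per °R the value is 0.119 × 1 = 0.119.

0.119 J/(g·°R)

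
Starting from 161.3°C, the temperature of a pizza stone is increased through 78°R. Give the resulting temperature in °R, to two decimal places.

The 78°R change is an interval, so only the factor 5/9 applies: +78 × 5/9 = +43.3333°C.
Final Celsius temperature: 161.3000 + 43.3333 = 204.6333°C.
In Rankine: 204.6333 × 1.8 + 491.67 = 860.01°R.

860.01°R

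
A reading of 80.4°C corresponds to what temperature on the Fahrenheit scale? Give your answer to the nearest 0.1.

In Fahrenheit: 80.4000 × 1.8 + 32 = 176.7°F.

176.7°F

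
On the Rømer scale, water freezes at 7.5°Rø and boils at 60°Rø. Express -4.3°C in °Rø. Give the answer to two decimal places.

Linearly onto the Rømer scale: 7.5 + (-4.3000 / 100) × (60 - 7.5) = 5.24°Rø.

5.24°Rø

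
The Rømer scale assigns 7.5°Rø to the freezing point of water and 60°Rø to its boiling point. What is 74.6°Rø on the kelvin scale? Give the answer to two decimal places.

Linear interpolation between the fixed points: C = (74.6 - 7.5) × 100 / (60 - 7.5) = 127.8095°C.
Then 127.8095 + 273.15 = 400.96 K.

400.96 K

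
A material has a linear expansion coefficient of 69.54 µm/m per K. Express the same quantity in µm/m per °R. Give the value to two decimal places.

38.63 µm/m per °R

The quantity depends on a temperature interval, so only the ratio of degree sizes applies; the offset between the scales is irrelevant.
A change of 1°R is a change of 5/9 K, so per °R the value is 69.54 × 5/9 = 38.63.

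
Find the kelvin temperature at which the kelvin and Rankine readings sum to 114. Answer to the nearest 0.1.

40.7 K

Let K be the kelvin reading. The Rankine reading is R = 1.8·K.
Require K + R = 114: (2.8)·K = 114.
K = (114) / (2.8) = 40.7.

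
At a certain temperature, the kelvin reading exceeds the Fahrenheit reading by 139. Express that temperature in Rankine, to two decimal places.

Let x be the Fahrenheit reading; then the kelvin reading is 5/9·x + 255.372.
(5/9·x + 255.372) - x = 139  ⇒  (-4/9)·x = -116.372  ⇒  x = 261.8375°F.
In Celsius: (261.8375 - 32) × 5/9 = 127.6875°C.
In Rankine: 127.6875 × 1.8 + 491.67 = 721.51°R.

721.51°R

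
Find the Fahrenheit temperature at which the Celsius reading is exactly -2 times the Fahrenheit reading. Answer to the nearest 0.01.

6.96°F

Let F be the Fahrenheit reading. The Celsius reading is C = 5/9·F - 17.7778.
Require C = -2·F: 5/9·F - 17.7778 = -2·F.
(23/9)·F = 17.7778  ⇒  F = 6.96.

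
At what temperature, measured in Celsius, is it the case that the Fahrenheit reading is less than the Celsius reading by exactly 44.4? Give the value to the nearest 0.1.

-95.5°C

Let C be the Celsius reading. The Fahrenheit reading is F = 1.8·C + 32.
Require F - C = -44.4: (0.8)·C + 32 = -44.4.
C = (-44.4 - 32) / (0.8) = -95.5.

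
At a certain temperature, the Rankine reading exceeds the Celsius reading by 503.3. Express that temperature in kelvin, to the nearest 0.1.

287.7 K

Let x be the Celsius reading; then the Rankine reading is 1.8·x + 491.67.
(1.8·x + 491.67) - x = 503.3  ⇒  (0.8)·x = 11.63  ⇒  x = 14.5375°C.
In kelvin: 14.5375 + 273.15 = 287.7 K.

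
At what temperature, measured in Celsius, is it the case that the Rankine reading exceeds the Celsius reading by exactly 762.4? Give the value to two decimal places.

338.41°C

Let C be the Celsius reading. The Rankine reading is R = 1.8·C + 491.67.
Require R - C = 762.4: (0.8)·C + 491.67 = 762.4.
C = (762.4 - 491.67) / (0.8) = 338.41.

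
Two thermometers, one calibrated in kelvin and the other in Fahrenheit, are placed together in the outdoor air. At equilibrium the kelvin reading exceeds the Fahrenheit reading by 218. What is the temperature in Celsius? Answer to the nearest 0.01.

Let x be the kelvin reading; then the Fahrenheit reading is 1.8·x - 459.67.
(1.8·x - 459.67) - x = -218  ⇒  (0.8)·x = 241.67  ⇒  x = 302.0875 K.
In Celsius: 302.0875 - 273.15 = 28.94°C.

28.94°C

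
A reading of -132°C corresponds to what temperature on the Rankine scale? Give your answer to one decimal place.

254.1°R

In Rankine: -132.0000 × 1.8 + 491.67 = 254.1°R.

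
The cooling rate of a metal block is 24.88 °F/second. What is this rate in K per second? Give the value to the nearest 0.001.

Since only a temperature interval is involved, the additive offset between the scales drops out.
A change of 1°F is a change of 5/9 K, so 24.88 × 5/9 = 13.822.

13.822 K/second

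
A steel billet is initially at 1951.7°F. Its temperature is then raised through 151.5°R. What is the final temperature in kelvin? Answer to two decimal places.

1423.82 K

Initial temperature in Celsius: (1951.7 - 32) × 5/9 = 1066.5000°C.
The 151.5°R change is an interval, so only the factor 5/9 applies: +151.5 × 5/9 = +84.1667°C.
Final Celsius temperature: 1066.5000 + 84.1667 = 1150.6667°C.
In kelvin: 1150.6667 + 273.15 = 1423.82 K.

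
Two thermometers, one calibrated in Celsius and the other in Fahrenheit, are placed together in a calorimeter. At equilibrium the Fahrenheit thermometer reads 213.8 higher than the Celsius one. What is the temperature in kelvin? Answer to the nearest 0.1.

Let x be the Celsius reading; then the Fahrenheit reading is 1.8·x + 32.
(1.8·x + 32) - x = 213.8  ⇒  (0.8)·x = 181.8  ⇒  x = 227.2500°C.
In kelvin: 227.2500 + 273.15 = 500.4 K.

500.4 K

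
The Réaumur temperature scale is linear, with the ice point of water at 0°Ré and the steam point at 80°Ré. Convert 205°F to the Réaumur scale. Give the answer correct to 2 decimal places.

76.89°Ré

First in Celsius: (205 - 32) × 5/9 = 96.1111°C.
Linearly onto the Réaumur scale: 0 + (96.1111 / 100) × (80 - 0) = 76.89°Ré.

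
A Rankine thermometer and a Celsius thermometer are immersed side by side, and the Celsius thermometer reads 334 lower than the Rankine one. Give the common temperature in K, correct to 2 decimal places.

Let x be the Rankine reading; then the Celsius reading is 5/9·x - 273.15.
(5/9·x - 273.15) - x = -334  ⇒  (-4/9)·x = -60.85  ⇒  x = 136.9125°R.
In Celsius: (136.9125 - 491.67) × 5/9 = -197.0875°C.
In kelvin: -197.0875 + 273.15 = 76.06 K.

76.06 K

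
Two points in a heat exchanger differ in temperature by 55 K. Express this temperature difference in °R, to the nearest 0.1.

Only the scale ratio 1.8 matters for a change in temperature.
55 × 1.8 = 99.0.

99.0°R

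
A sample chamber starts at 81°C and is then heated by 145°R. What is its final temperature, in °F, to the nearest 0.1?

322.8°F

The 145°R change is an interval, so only the factor 5/9 applies: +145 × 5/9 = +80.5556°C.
Final Celsius temperature: 81.0000 + 80.5556 = 161.5556°C.
In Fahrenheit: 161.5556 × 1.8 + 32 = 322.8°F.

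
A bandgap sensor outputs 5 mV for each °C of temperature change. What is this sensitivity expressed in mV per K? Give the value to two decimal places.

The quantity depends on a temperature interval, so only the ratio of degree sizes applies; the offset between the scales is irrelevant.
A change of 1 K is a change of 1°C, so per K the value is 5 × 1 = 5.00.

5.00 mV per K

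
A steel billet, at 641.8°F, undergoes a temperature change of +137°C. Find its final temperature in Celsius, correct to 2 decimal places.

Initial temperature in Celsius: (641.8 - 32) × 5/9 = 338.7778°C.
Final Celsius temperature: 338.7778 + 137.0000 = 475.7778°C.

475.78°C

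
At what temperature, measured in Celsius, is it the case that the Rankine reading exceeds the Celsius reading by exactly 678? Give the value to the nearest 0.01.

Let C be the Celsius reading. The Rankine reading is R = 1.8·C + 491.67.
Require R - C = 678: (0.8)·C + 491.67 = 678.
C = (678 - 491.67) / (0.8) = 232.91.

232.91°C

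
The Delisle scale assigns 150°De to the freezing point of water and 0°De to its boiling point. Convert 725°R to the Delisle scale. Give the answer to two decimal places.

-44.44°De

First in Celsius: (725 - 491.67) × 5/9 = 129.6278°C.
Linearly onto the Delisle scale: 150 + (129.6278 / 100) × (0 - 150) = -44.44°De.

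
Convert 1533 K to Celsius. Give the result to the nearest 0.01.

1259.85°C

In Celsius: 1533 - 273.15 = 1259.8500°C.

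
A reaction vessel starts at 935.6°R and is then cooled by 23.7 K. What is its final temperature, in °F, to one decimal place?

Initial temperature in Celsius: (935.6 - 491.67) × 5/9 = 246.6278°C.
The 23.7 K change is an interval; Kelvin and Celsius degrees are the same size, so ΔC = -23.7°C.
Final Celsius temperature: 246.6278 - 23.7000 = 222.9278°C.
In Fahrenheit: 222.9278 × 1.8 + 32 = 433.3°F.

433.3°F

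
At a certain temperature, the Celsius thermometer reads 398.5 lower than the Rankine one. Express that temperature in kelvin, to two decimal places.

156.69 K

Let x be the Rankine reading; then the Celsius reading is 5/9·x - 273.15.
(5/9·x - 273.15) - x = -398.5  ⇒  (-4/9)·x = -125.35  ⇒  x = 282.0375°R.
In Celsius: (282.0375 - 491.67) × 5/9 = -116.4625°C.
In kelvin: -116.4625 + 273.15 = 156.69 K.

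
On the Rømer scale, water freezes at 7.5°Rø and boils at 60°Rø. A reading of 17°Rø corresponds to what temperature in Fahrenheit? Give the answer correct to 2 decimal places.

Linear interpolation between the fixed points: C = (17 - 7.5) × 100 / (60 - 7.5) = 18.0952°C.
Then 18.0952 × 1.8 + 32 = 64.57°F.

64.57°F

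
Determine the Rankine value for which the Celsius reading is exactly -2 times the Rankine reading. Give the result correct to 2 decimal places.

Let R be the Rankine reading. The Celsius reading is C = 5/9·R - 273.15.
Require C = -2·R: 5/9·R - 273.15 = -2·R.
(23/9)·R = 273.15  ⇒  R = 106.88.

106.88°R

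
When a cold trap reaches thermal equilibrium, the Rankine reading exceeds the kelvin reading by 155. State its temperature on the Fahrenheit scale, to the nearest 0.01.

Let x be the Rankine reading; then the kelvin reading is 5/9·x.
(5/9·x) - x = -155  ⇒  (-4/9)·x = -155  ⇒  x = 348.7500°R.
In Celsius: (348.75 - 491.67) × 5/9 = -79.4000°C.
In Fahrenheit: -79.4000 × 1.8 + 32 = -110.92°F.

-110.92°F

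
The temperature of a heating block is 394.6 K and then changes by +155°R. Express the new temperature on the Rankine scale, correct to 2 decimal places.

865.28°R

Initial temperature in Celsius: 394.6 - 273.15 = 121.4500°C.
The 155°R change is an interval, so only the factor 5/9 applies: +155 × 5/9 = +86.1111°C.
Final Celsius temperature: 121.4500 + 86.1111 = 207.5611°C.
In Rankine: 207.5611 × 1.8 + 491.67 = 865.28°R.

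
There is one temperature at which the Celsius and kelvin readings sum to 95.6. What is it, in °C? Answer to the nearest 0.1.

Let C be the Celsius reading. The kelvin reading is K = 1·C + 273.15.
Require C + K = 95.6: (2)·C + 273.15 = 95.6.
C = (95.6 - 273.15) / (2) = -88.8.

-88.8°C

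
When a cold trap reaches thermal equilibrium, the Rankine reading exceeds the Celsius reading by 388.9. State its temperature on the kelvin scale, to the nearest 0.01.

Let x be the Rankine reading; then the Celsius reading is 5/9·x - 273.15.
(5/9·x - 273.15) - x = -388.9  ⇒  (-4/9)·x = -115.75  ⇒  x = 260.4375°R.
In Celsius: (260.4375 - 491.67) × 5/9 = -128.4625°C.
In kelvin: -128.4625 + 273.15 = 144.69 K.

144.69 K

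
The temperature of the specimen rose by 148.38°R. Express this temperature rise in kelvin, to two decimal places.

For a temperature interval the offset drops out; only the factor 5/9 applies.
148.38 × 5/9 = 82.43.

82.43 K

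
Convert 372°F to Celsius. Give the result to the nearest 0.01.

188.89°C

In Celsius: (372 - 32) × 5/9 = 188.8889°C.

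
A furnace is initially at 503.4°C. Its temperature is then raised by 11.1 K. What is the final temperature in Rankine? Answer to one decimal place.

1417.8°R

The 11.1 K change is an interval; Kelvin and Celsius degrees are the same size, so ΔC = +11.1°C.
Final Celsius temperature: 503.4000 + 11.1000 = 514.5000°C.
In Rankine: 514.5000 × 1.8 + 491.67 = 1417.8°R.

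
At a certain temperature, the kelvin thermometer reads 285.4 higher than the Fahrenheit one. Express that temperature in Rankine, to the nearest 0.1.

Let x be the Fahrenheit reading; then the kelvin reading is 5/9·x + 255.372.
(5/9·x + 255.372) - x = 285.4  ⇒  (-4/9)·x = 30.0278  ⇒  x = -67.5625°F.
In Celsius: (-67.5625 - 32) × 5/9 = -55.3125°C.
In Rankine: -55.3125 × 1.8 + 491.67 = 392.1°R.

392.1°R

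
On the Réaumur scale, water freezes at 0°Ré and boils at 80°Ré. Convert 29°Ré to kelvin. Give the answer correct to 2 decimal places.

Linear interpolation between the fixed points: C = (29 - 0) × 100 / (80 - 0) = 36.2500°C.
Then 36.2500 + 273.15 = 309.40 K.

309.40 K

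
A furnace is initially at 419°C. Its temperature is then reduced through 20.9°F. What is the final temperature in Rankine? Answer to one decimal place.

The 20.9°F change is an interval, so only the factor 5/9 applies: -20.9 × 5/9 = -11.6111°C.
Final Celsius temperature: 419.0000 - 11.6111 = 407.3889°C.
In Rankine: 407.3889 × 1.8 + 491.67 = 1225.0°R.

1225.0°R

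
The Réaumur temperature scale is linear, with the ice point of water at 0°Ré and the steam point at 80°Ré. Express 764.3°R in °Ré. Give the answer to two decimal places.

First in Celsius: (764.3 - 491.67) × 5/9 = 151.4611°C.
Linearly onto the Réaumur scale: 0 + (151.4611 / 100) × (80 - 0) = 121.17°Ré.

121.17°Ré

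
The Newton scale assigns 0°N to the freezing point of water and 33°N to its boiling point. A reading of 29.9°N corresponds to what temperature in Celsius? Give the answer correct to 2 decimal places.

Linear interpolation between the fixed points: C = (29.9 - 0) × 100 / (33 - 0) = 90.6061°C.

90.61°C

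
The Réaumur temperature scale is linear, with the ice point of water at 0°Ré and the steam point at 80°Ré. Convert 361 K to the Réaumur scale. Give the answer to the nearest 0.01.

70.28°Ré

First in Celsius: 361 - 273.15 = 87.8500°C.
Linearly onto the Réaumur scale: 0 + (87.8500 / 100) × (80 - 0) = 70.28°Ré.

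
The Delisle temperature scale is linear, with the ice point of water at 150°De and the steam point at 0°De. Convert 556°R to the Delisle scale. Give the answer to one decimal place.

First in Celsius: (556 - 491.67) × 5/9 = 35.7389°C.
Linearly onto the Delisle scale: 150 + (35.7389 / 100) × (0 - 150) = 96.4°De.

96.4°De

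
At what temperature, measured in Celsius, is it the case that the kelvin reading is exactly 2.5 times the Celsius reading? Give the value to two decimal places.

182.10°C

Let C be the Celsius reading. The kelvin reading is K = 1·C + 273.15.
Require K = 2.5·C: 1·C + 273.15 = 2.5·C.
(-1.5)·C = -273.15  ⇒  C = 182.10.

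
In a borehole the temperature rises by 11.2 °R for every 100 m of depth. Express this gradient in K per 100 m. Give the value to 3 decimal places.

6.222 K/100 m

The quantity depends on a temperature interval, so only the ratio of degree sizes applies; the offset between the scales is irrelevant.
A change of 1°R is a change of 5/9 K, so 11.2 × 5/9 = 6.222.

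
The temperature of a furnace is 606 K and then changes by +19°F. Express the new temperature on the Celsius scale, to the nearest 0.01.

Initial temperature in Celsius: 606 - 273.15 = 332.8500°C.
The 19°F change is an interval, so only the factor 5/9 applies: +19 × 5/9 = +10.5556°C.
Final Celsius temperature: 332.8500 + 10.5556 = 343.4056°C.

343.41°C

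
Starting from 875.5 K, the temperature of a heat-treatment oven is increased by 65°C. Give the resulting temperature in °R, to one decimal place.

Initial temperature in Celsius: 875.5 - 273.15 = 602.3500°C.
Final Celsius temperature: 602.3500 + 65.0000 = 667.3500°C.
In Rankine: 667.3500 × 1.8 + 491.67 = 1692.9°R.

1692.9°R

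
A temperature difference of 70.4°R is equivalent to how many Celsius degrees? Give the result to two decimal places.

Only the scale ratio 5/9 matters for a change in temperature.
70.4 × 5/9 = 39.11.

39.11°C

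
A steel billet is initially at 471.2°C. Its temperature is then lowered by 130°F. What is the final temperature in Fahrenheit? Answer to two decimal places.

The 130°F change is an interval, so only the factor 5/9 applies: -130 × 5/9 = -72.2222°C.
Final Celsius temperature: 471.2000 - 72.2222 = 398.9778°C.
In Fahrenheit: 398.9778 × 1.8 + 32 = 750.16°F.

750.16°F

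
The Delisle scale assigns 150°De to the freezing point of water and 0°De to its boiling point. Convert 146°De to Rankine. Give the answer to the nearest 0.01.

496.47°R

Linear interpolation between the fixed points: C = (146 - 150) × 100 / (0 - 150) = 2.6667°C.
Then 2.6667 × 1.8 + 491.67 = 496.47°R.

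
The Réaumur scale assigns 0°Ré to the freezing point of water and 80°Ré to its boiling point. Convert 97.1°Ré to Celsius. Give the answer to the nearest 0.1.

121.4°C

Linear interpolation between the fixed points: C = (97.1 - 0) × 100 / (80 - 0) = 121.3750°C.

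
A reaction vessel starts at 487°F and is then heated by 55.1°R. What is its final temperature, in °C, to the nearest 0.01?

Initial temperature in Celsius: (487 - 32) × 5/9 = 252.7778°C.
The 55.1°R change is an interval, so only the factor 5/9 applies: +55.1 × 5/9 = +30.6111°C.
Final Celsius temperature: 252.7778 + 30.6111 = 283.3889°C.

283.39°C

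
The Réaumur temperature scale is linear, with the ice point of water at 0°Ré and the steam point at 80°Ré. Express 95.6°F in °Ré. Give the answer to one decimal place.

28.3°Ré

First in Celsius: (95.6 - 32) × 5/9 = 35.3333°C.
Linearly onto the Réaumur scale: 0 + (35.3333 / 100) × (80 - 0) = 28.3°Ré.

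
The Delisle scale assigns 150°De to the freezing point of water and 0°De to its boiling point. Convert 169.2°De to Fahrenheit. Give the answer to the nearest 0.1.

9.0°F

Linear interpolation between the fixed points: C = (169.2 - 150) × 100 / (0 - 150) = -12.8000°C.
Then -12.8000 × 1.8 + 32 = 9.0°F.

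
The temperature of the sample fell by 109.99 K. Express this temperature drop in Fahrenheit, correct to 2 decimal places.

For a temperature interval the offset drops out; only the factor 1.8 applies.
109.99 × 1.8 = 197.98.

197.98°F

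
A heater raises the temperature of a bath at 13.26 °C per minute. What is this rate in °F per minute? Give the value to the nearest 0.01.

Since only a temperature interval is involved, the additive offset between the scales drops out.
A change of 1°C is a change of 1.8°F, so 13.26 × 1.8 = 23.87.

23.87 °F/minute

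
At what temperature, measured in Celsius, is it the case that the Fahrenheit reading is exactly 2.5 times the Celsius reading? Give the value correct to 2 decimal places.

45.71°C

Let C be the Celsius reading. The Fahrenheit reading is F = 1.8·C + 32.
Require F = 2.5·C: 1.8·C + 32 = 2.5·C.
(-0.7)·C = -32  ⇒  C = 45.71.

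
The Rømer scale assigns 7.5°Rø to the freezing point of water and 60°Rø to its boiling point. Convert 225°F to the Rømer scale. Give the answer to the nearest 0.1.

63.8°Rø

First in Celsius: (225 - 32) × 5/9 = 107.2222°C.
Linearly onto the Rømer scale: 7.5 + (107.2222 / 100) × (60 - 7.5) = 63.8°Rø.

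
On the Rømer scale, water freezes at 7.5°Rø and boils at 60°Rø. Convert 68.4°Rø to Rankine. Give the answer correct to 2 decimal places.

Linear interpolation between the fixed points: C = (68.4 - 7.5) × 100 / (60 - 7.5) = 116.0000°C.
Then 116.0000 × 1.8 + 491.67 = 700.47°R.

700.47°R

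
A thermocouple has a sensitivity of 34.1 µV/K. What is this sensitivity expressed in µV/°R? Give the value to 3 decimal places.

18.944 µV/°R

Since only a temperature interval is involved, the additive offset between the scales drops out.
A change of 1°R is a change of 5/9 K, so per °R the value is 34.1 × 5/9 = 18.944.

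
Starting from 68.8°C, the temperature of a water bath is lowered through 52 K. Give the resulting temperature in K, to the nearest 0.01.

289.95 K

The 52 K change is an interval; Kelvin and Celsius degrees are the same size, so ΔC = -52°C.
Final Celsius temperature: 68.8000 - 52.0000 = 16.8000°C.
In kelvin: 16.8000 + 273.15 = 289.95 K.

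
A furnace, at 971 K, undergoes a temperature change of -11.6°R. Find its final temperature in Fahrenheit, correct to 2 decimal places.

Initial temperature in Celsius: 971 - 273.15 = 697.8500°C.
The 11.6°R change is an interval, so only the factor 5/9 applies: -11.6 × 5/9 = -6.4444°C.
Final Celsius temperature: 697.8500 - 6.4444 = 691.4056°C.
In Fahrenheit: 691.4056 × 1.8 + 32 = 1276.53°F.

1276.53°F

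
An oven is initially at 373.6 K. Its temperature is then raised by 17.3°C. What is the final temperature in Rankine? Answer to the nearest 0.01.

Initial temperature in Celsius: 373.6 - 273.15 = 100.4500°C.
Final Celsius temperature: 100.4500 + 17.3000 = 117.7500°C.
In Rankine: 117.7500 × 1.8 + 491.67 = 703.62°R.

703.62°R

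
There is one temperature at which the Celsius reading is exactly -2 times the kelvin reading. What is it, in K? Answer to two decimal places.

91.05 K

Let K be the kelvin reading. The Celsius reading is C = 1·K - 273.15.
Require C = -2·K: 1·K - 273.15 = -2·K.
(3)·K = 273.15  ⇒  K = 91.05.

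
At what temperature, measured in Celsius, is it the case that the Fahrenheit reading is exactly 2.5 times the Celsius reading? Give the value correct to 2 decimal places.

Let C be the Celsius reading. The Fahrenheit reading is F = 1.8·C + 32.
Require F = 2.5·C: 1.8·C + 32 = 2.5·C.
(-0.7)·C = -32  ⇒  C = 45.71.

45.71°C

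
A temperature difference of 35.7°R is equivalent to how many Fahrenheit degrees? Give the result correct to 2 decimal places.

Rankine and Fahrenheit degrees are the same size, so the interval is unchanged: 35.70.

35.70°F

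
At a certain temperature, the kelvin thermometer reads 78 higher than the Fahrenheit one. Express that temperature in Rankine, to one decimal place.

858.8°R

Let x be the Fahrenheit reading; then the kelvin reading is 5/9·x + 255.372.
(5/9·x + 255.372) - x = 78  ⇒  (-4/9)·x = -177.372  ⇒  x = 399.0875°F.
In Celsius: (399.0875 - 32) × 5/9 = 203.9375°C.
In Rankine: 203.9375 × 1.8 + 491.67 = 858.8°R.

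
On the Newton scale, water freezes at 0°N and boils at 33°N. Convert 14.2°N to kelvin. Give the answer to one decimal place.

316.2 K

Linear interpolation between the fixed points: C = (14.2 - 0) × 100 / (33 - 0) = 43.0303°C.
Then 43.0303 + 273.15 = 316.2 K.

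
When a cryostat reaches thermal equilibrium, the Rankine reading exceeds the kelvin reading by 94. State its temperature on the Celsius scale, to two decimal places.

Let x be the Rankine reading; then the kelvin reading is 5/9·x.
(5/9·x) - x = -94  ⇒  (-4/9)·x = -94  ⇒  x = 211.5000°R.
In Celsius: (211.5 - 491.67) × 5/9 = -155.65°C.

-155.65°C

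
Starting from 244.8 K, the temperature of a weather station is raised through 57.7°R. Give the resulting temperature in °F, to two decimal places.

Initial temperature in Celsius: 244.8 - 273.15 = -28.3500°C.
The 57.7°R change is an interval, so only the factor 5/9 applies: +57.7 × 5/9 = +32.0556°C.
Final Celsius temperature: -28.3500 + 32.0556 = 3.7056°C.
In Fahrenheit: 3.7056 × 1.8 + 32 = 38.67°F.

38.67°F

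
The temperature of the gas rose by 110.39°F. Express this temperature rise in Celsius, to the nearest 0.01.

61.33°C

Only the scale ratio 5/9 matters for a change in temperature.
110.39 × 5/9 = 61.33.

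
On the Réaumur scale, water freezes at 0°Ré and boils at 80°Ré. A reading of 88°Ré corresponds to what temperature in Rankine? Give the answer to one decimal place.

689.7°R

Linear interpolation between the fixed points: C = (88 - 0) × 100 / (80 - 0) = 110.0000°C.
Then 110.0000 × 1.8 + 491.67 = 689.7°R.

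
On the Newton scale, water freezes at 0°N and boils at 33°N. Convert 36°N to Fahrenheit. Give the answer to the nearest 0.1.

228.4°F

Linear interpolation between the fixed points: C = (36 - 0) × 100 / (33 - 0) = 109.0909°C.
Then 109.0909 × 1.8 + 32 = 228.4°F.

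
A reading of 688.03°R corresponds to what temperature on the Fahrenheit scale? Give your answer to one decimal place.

228.4°F

In Celsius: (688.03 - 491.67) × 5/9 = 109.0889°C.
In Fahrenheit: 109.0889 × 1.8 + 32 = 228.4°F.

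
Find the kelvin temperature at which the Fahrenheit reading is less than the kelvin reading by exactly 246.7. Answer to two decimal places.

266.21 K

Let K be the kelvin reading. The Fahrenheit reading is F = 1.8·K - 459.67.
Require F - K = -246.7: (0.8)·K - 459.67 = -246.7.
K = (-246.7 + 459.67) / (0.8) = 266.21.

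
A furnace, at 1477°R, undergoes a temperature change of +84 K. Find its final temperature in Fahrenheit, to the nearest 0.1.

1168.5°F

Initial temperature in Celsius: (1477 - 491.67) × 5/9 = 547.4056°C.
The 84 K change is an interval; Kelvin and Celsius degrees are the same size, so ΔC = +84°C.
Final Celsius temperature: 547.4056 + 84.0000 = 631.4056°C.
In Fahrenheit: 631.4056 × 1.8 + 32 = 1168.5°F.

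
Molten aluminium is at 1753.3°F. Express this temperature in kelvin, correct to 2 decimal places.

1229.43 K

In Celsius: (1753.3 - 32) × 5/9 = 956.2778°C.
In kelvin: 956.2778 + 273.15 = 1229.43 K.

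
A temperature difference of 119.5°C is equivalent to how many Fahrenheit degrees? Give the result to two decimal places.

215.10°F

An interval of 1°C corresponds to 1.8°F.
119.5 × 1.8 = 215.10.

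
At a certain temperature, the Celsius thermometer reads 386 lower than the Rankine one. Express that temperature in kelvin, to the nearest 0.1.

Let x be the Rankine reading; then the Celsius reading is 5/9·x - 273.15.
(5/9·x - 273.15) - x = -386  ⇒  (-4/9)·x = -112.85  ⇒  x = 253.9125°R.
In Celsius: (253.9125 - 491.67) × 5/9 = -132.0875°C.
In kelvin: -132.0875 + 273.15 = 141.1 K.

141.1 K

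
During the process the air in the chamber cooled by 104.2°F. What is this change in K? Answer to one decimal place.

57.9 K

For a temperature interval the offset drops out; only the factor 5/9 applies.
104.2 × 5/9 = 57.9.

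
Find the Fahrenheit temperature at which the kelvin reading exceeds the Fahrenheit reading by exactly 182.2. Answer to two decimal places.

164.64°F

Let F be the Fahrenheit reading. The kelvin reading is K = 5/9·F + 255.372.
Require K - F = 182.2: (-4/9)·F + 255.372 = 182.2.
F = (182.2 - 255.372) / (-4/9) = 164.64.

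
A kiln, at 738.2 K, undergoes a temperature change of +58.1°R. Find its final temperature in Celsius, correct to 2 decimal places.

Initial temperature in Celsius: 738.2 - 273.15 = 465.0500°C.
The 58.1°R change is an interval, so only the factor 5/9 applies: +58.1 × 5/9 = +32.2778°C.
Final Celsius temperature: 465.0500 + 32.2778 = 497.3278°C.

497.33°C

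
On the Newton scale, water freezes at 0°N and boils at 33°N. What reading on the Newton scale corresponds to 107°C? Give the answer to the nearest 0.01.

Linearly onto the Newton scale: 0 + (107.0000 / 100) × (33 - 0) = 35.31°N.

35.31°N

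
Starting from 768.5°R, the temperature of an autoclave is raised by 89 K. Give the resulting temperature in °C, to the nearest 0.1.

242.8°C

Initial temperature in Celsius: (768.5 - 491.67) × 5/9 = 153.7944°C.
The 89 K change is an interval; Kelvin and Celsius degrees are the same size, so ΔC = +89°C.
Final Celsius temperature: 153.7944 + 89.0000 = 242.7944°C.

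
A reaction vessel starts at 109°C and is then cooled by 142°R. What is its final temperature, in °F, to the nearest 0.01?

86.20°F

The 142°R change is an interval, so only the factor 5/9 applies: -142 × 5/9 = -78.8889°C.
Final Celsius temperature: 109.0000 - 78.8889 = 30.1111°C.
In Fahrenheit: 30.1111 × 1.8 + 32 = 86.20°F.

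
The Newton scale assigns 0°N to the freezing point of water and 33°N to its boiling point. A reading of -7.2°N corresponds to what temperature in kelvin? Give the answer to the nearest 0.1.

251.3 K

Linear interpolation between the fixed points: C = (-7.2 - 0) × 100 / (33 - 0) = -21.8182°C.
Then -21.8182 + 273.15 = 251.3 K.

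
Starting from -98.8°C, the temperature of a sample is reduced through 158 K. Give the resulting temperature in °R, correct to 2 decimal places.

The 158 K change is an interval; Kelvin and Celsius degrees are the same size, so ΔC = -158°C.
Final Celsius temperature: -98.8000 - 158.0000 = -256.8000°C.
In Rankine: -256.8000 × 1.8 + 491.67 = 29.43°R.

29.43°R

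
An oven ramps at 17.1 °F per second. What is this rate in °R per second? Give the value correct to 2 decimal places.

The quantity depends on a temperature interval, so only the ratio of degree sizes applies; the offset between the scales is irrelevant.
A change of 1°F is a change of 1°R, so 17.1 × 1 = 17.10.

17.10 °R/second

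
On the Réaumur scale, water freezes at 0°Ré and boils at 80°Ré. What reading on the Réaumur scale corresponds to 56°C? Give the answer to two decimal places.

44.80°Ré

Linearly onto the Réaumur scale: 0 + (56.0000 / 100) × (80 - 0) = 44.80°Ré.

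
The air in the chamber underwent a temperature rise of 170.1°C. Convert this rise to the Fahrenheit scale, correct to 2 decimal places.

For a temperature interval the offset drops out; only the factor 1.8 applies.
170.1 × 1.8 = 306.18.

306.18°F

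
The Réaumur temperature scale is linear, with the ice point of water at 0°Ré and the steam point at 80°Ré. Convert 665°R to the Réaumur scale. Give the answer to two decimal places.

First in Celsius: (665 - 491.67) × 5/9 = 96.2944°C.
Linearly onto the Réaumur scale: 0 + (96.2944 / 100) × (80 - 0) = 77.04°Ré.

77.04°Ré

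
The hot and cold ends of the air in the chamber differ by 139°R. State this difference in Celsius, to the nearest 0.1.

77.2°C

For a temperature interval the offset drops out; only the factor 5/9 applies.
139 × 5/9 = 77.2.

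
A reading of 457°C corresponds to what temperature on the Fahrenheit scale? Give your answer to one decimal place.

In Fahrenheit: 457.0000 × 1.8 + 32 = 854.6°F.

854.6°F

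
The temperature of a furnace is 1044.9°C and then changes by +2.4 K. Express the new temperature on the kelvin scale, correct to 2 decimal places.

1320.45 K

The 2.4 K change is an interval; Kelvin and Celsius degrees are the same size, so ΔC = +2.4°C.
Final Celsius temperature: 1044.9000 + 2.4000 = 1047.3000°C.
In kelvin: 1047.3000 + 273.15 = 1320.45 K.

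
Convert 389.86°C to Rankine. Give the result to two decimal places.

In Rankine: 389.8600 × 1.8 + 491.67 = 1193.42°R.

1193.42°R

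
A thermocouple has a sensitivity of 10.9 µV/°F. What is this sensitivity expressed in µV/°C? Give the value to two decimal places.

19.62 µV/°C

The quantity depends on a temperature interval, so only the ratio of degree sizes applies; the offset between the scales is irrelevant.
A change of 1°C is a change of 1.8°F, so per °C the value is 10.9 × 1.8 = 19.62.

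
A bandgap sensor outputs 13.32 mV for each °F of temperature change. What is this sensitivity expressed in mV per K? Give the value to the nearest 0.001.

23.976 mV per K

Since only a temperature interval is involved, the additive offset between the scales drops out.
A change of 1 K is a change of 1.8°F, so per K the value is 13.32 × 1.8 = 23.976.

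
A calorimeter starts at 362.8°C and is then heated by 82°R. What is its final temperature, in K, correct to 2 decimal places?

The 82°R change is an interval, so only the factor 5/9 applies: +82 × 5/9 = +45.5556°C.
Final Celsius temperature: 362.8000 + 45.5556 = 408.3556°C.
In kelvin: 408.3556 + 273.15 = 681.51 K.

681.51 K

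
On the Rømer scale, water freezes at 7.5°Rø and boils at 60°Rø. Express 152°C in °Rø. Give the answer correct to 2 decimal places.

Linearly onto the Rømer scale: 7.5 + (152.0000 / 100) × (60 - 7.5) = 87.30°Rø.

87.30°Rø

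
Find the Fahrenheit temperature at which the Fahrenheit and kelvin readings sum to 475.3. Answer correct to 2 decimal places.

141.38°F

Let F be the Fahrenheit reading. The kelvin reading is K = 5/9·F + 255.372.
Require F + K = 475.3: (14/9)·F + 255.372 = 475.3.
F = (475.3 - 255.372) / (14/9) = 141.38.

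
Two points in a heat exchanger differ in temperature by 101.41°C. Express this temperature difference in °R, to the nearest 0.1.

182.5°R

An interval of 1°C corresponds to 1.8°R.
101.41 × 1.8 = 182.5.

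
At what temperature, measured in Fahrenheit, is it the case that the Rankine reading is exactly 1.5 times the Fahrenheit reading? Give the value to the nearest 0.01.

919.34°F

Let F be the Fahrenheit reading. The Rankine reading is R = 1·F + 459.67.
Require R = 1.5·F: 1·F + 459.67 = 1.5·F.
(-0.5)·F = -459.67  ⇒  F = 919.34.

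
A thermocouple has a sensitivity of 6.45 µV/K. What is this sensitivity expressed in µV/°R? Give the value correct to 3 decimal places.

3.583 µV/°R

Since only a temperature interval is involved, the additive offset between the scales drops out.
A change of 1°R is a change of 5/9 K, so per °R the value is 6.45 × 5/9 = 3.583.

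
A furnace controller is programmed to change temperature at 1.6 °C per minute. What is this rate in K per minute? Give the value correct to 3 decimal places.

The quantity depends on a temperature interval, so only the ratio of degree sizes applies; the offset between the scales is irrelevant.
A change of 1°C is a change of 1 K, so 1.6 × 1 = 1.600.

1.600 K/minute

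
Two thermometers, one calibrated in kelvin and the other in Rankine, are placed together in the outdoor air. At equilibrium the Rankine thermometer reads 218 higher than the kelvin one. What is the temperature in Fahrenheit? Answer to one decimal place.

30.8°F

Let x be the kelvin reading; then the Rankine reading is 1.8·x.
(1.8·x) - x = 218  ⇒  (0.8)·x = 218  ⇒  x = 272.5000 K.
In Celsius: 272.5 - 273.15 = -0.6500°C.
In Fahrenheit: -0.6500 × 1.8 + 32 = 30.8°F.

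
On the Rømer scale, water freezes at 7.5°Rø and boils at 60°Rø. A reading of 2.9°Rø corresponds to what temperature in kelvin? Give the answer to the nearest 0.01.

264.39 K

Linear interpolation between the fixed points: C = (2.9 - 7.5) × 100 / (60 - 7.5) = -8.7619°C.
Then -8.7619 + 273.15 = 264.39 K.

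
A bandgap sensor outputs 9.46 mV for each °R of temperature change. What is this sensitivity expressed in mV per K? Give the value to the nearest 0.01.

The quantity depends on a temperature interval, so only the ratio of degree sizes applies; the offset between the scales is irrelevant.
A change of 1 K is a change of 1.8°R, so per K the value is 9.46 × 1.8 = 17.03.

17.03 mV per K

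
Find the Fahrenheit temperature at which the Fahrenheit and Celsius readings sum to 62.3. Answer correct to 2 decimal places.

51.48°F

Let F be the Fahrenheit reading. The Celsius reading is C = 5/9·F - 17.7778.
Require F + C = 62.3: (14/9)·F - 17.7778 = 62.3.
F = (62.3 + 17.7778) / (14/9) = 51.48.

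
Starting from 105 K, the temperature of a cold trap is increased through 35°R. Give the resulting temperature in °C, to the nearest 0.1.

Initial temperature in Celsius: 105 - 273.15 = -168.1500°C.
The 35°R change is an interval, so only the factor 5/9 applies: +35 × 5/9 = +19.4444°C.
Final Celsius temperature: -168.1500 + 19.4444 = -148.7056°C.

-148.7°C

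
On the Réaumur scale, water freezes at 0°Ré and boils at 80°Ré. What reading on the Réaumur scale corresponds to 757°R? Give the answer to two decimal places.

117.92°Ré

First in Celsius: (757 - 491.67) × 5/9 = 147.4056°C.
Linearly onto the Réaumur scale: 0 + (147.4056 / 100) × (80 - 0) = 117.92°Ré.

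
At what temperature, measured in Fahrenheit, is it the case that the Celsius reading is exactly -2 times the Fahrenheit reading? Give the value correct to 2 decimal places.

6.96°F

Let F be the Fahrenheit reading. The Celsius reading is C = 5/9·F - 17.7778.
Require C = -2·F: 5/9·F - 17.7778 = -2·F.
(23/9)·F = 17.7778  ⇒  F = 6.96.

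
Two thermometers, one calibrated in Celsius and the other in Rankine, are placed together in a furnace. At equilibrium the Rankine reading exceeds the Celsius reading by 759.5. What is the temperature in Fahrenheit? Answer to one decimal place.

634.6°F

Let x be the Celsius reading; then the Rankine reading is 1.8·x + 491.67.
(1.8·x + 491.67) - x = 759.5  ⇒  (0.8)·x = 267.83  ⇒  x = 334.7875°C.
In Fahrenheit: 334.7875 × 1.8 + 32 = 634.6°F.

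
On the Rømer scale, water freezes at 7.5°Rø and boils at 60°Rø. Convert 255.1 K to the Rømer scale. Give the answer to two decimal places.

First in Celsius: 255.1 - 273.15 = -18.0500°C.
Linearly onto the Rømer scale: 7.5 + (-18.0500 / 100) × (60 - 7.5) = -1.98°Rø.

-1.98°Rø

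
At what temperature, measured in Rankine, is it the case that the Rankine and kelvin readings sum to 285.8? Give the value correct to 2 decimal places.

Let R be the Rankine reading. The kelvin reading is K = 5/9·R.
Require R + K = 285.8: (14/9)·R = 285.8.
R = (285.8) / (14/9) = 183.73.

183.73°R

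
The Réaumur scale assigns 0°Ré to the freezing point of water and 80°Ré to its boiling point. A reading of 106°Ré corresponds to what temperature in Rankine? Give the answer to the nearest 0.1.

730.2°R

Linear interpolation between the fixed points: C = (106 - 0) × 100 / (80 - 0) = 132.5000°C.
Then 132.5000 × 1.8 + 491.67 = 730.2°R.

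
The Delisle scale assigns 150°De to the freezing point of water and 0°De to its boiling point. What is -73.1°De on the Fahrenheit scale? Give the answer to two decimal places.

Linear interpolation between the fixed points: C = (-73.1 - 150) × 100 / (0 - 150) = 148.7333°C.
Then 148.7333 × 1.8 + 32 = 299.72°F.

299.72°F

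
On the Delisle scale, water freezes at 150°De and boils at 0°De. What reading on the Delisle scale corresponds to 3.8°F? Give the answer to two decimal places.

First in Celsius: (3.8 - 32) × 5/9 = -15.6667°C.
Linearly onto the Delisle scale: 150 + (-15.6667 / 100) × (0 - 150) = 173.50°De.

173.50°De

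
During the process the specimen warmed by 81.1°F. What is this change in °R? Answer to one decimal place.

81.1°R

Fahrenheit and Rankine degrees are the same size, so the interval is unchanged: 81.1.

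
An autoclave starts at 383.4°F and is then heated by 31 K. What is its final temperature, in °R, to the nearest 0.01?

898.87°R

Initial temperature in Celsius: (383.4 - 32) × 5/9 = 195.2222°C.
The 31 K change is an interval; Kelvin and Celsius degrees are the same size, so ΔC = +31°C.
Final Celsius temperature: 195.2222 + 31.0000 = 226.2222°C.
In Rankine: 226.2222 × 1.8 + 491.67 = 898.87°R.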